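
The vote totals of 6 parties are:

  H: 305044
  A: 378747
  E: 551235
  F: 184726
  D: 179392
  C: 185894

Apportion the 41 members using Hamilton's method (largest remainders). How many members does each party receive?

Total 1785038; standard divisor 1785038/41 ≈ 43537.512.
Standard quotas: H 7.0065, A 8.6993, E 12.6612, F 4.2429, D 4.1204, C 4.2697.
Lower quotas: H 7, A 8, E 12, F 4, D 4, C 4 (sum 39, leaving 2 seats).
Remainders in descending order: A 0.6993, E 0.6612, C 0.2697, F 0.2429, D 0.1204, H 0.0065.
The surplus seats go to A, E.

H 7, A 9, E 13, F 4, D 4, C 4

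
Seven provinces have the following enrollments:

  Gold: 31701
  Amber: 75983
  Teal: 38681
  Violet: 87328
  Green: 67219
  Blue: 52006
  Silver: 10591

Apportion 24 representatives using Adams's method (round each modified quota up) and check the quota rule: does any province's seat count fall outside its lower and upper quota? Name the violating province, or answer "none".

none

Standard quotas: Gold 2.093, Amber 5.017, Teal 2.554, Violet 5.766, Green 4.438, Blue 3.434, Silver 0.699.
Adams allocation: Gold 2, Amber 5, Teal 3, Violet 6, Green 4, Blue 3, Silver 1.
Every allocation lies between the lower and upper quota.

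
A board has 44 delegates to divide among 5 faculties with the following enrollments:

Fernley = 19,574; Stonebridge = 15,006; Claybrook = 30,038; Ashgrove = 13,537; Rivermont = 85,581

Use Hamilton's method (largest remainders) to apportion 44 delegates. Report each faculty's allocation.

Fernley: 5, Stonebridge: 4, Claybrook: 8, Ashgrove: 4, Rivermont: 23

Standard divisor: 163736 ÷ 44 ≈ 3721.273.
Standard quotas: Fernley 5.2600, Stonebridge 4.0325, Claybrook 8.0720, Ashgrove 3.6377, Rivermont 22.9978.
Lower quotas: Fernley 5, Stonebridge 4, Claybrook 8, Ashgrove 3, Rivermont 22 (sum 42, leaving 2 seats).
Remainders in descending order: Rivermont 0.9978, Ashgrove 0.6377, Fernley 0.2600, Claybrook 0.0720, Stonebridge 0.0325.
Largest remainders: Rivermont, Ashgrove receive the extra seats.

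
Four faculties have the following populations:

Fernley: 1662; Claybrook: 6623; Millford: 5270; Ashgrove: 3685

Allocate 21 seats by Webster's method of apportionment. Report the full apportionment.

Fernley=2, Claybrook=8, Millford=6, Ashgrove=5

Standard divisor 17240/21 ≈ 820.952; standard quotas: Fernley 2.024, Claybrook 8.067, Millford 6.419, Ashgrove 4.489.
Rounding to the nearest integer gives 2, 8, 6, 4 = 20 seats, so the divisor must be adjusted.
With modified divisor 815: modified quotas Fernley 2.039, Claybrook 8.126, Millford 6.466, Ashgrove 4.521.
Rounding to the nearest integer: Fernley 2, Claybrook 8, Millford 6, Ashgrove 5 (total 21).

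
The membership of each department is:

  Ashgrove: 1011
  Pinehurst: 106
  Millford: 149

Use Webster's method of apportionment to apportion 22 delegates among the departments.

Ashgrove 17, Pinehurst 2, Millford 3

Standard divisor 1266/22 ≈ 57.545; standard quotas: Ashgrove 17.569, Pinehurst 1.842, Millford 2.589.
Rounding to the nearest integer gives 18, 2, 3 = 23 seats, so the divisor must be adjusted.
With modified divisor 59: modified quotas Ashgrove 17.136, Pinehurst 1.797, Millford 2.525.
Rounding to the nearest integer: Ashgrove 17, Pinehurst 2, Millford 3 (total 22).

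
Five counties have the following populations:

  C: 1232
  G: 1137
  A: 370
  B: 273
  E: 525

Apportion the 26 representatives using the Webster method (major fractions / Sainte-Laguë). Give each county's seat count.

C 9, G 8, A 3, B 2, E 4

Standard divisor 3537/26 ≈ 136.038; standard quotas: C 9.056, G 8.358, A 2.720, B 2.007, E 3.859.
Rounding to the nearest integer gives C 9, G 8, A 3, B 2, E 4 — total 26, matching the house size, so no adjustment is needed.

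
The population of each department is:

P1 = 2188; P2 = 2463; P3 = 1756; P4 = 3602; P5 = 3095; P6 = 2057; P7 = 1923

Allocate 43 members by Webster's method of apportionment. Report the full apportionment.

Standard divisor 17084/43 ≈ 397.302; standard quotas: P1 5.507, P2 6.199, P3 4.420, P4 9.066, P5 7.790, P6 5.177, P7 4.840.
Rounding to the nearest integer gives P1 6, P2 6, P3 4, P4 9, P5 8, P6 5, P7 5 — total 43, matching the house size, so no adjustment is needed.

P1=6; P2=6; P3=4; P4=9; P5=8; P6=5; P7=5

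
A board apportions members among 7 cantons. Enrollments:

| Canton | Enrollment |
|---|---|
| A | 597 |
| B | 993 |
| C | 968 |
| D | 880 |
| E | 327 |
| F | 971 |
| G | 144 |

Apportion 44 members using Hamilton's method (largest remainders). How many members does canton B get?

9

Standard divisor: 4880 ÷ 44 ≈ 110.909.
Standard quotas: A 5.383, B 8.953, C 8.728, D 7.934, E 2.948, F 8.755, G 1.298.
Lower quotas: A 5, B 8, C 8, D 7, E 2, F 8, G 1 (sum 39, leaving 5 seats).
Remainders in descending order: B 0.953, E 0.948, D 0.934, F 0.755, C 0.728, A 0.383, G 0.298.
Largest remainders: B, E, D, F, C receive the extra seats.
B receives 9.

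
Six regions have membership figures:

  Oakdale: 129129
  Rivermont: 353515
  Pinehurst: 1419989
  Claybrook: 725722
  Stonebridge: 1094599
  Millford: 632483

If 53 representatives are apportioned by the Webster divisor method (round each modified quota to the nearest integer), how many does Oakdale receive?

Standard divisor 4355437/53 ≈ 82178.057; standard quotas: Oakdale 1.571, Rivermont 4.302, Pinehurst 17.279, Claybrook 8.831, Stonebridge 13.320, Millford 7.696.
Rounding to the nearest integer gives Oakdale 2, Rivermont 4, Pinehurst 17, Claybrook 9, Stonebridge 13, Millford 8 — total 53, matching the house size, so no adjustment is needed.
Oakdale receives 2.

2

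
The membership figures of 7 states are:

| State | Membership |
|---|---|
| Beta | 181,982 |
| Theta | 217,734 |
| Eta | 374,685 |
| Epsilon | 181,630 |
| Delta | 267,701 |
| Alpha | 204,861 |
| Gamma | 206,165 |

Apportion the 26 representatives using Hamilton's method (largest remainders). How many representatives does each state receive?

Beta=3; Theta=4; Eta=6; Epsilon=3; Delta=4; Alpha=3; Gamma=3

Standard divisor: 1634758 ÷ 26 ≈ 62875.308.
Standard quotas: Beta 2.8943, Theta 3.4629, Eta 5.9592, Epsilon 2.8887, Delta 4.2576, Alpha 3.2582, Gamma 3.2790.
Lower quotas: Beta 2, Theta 3, Eta 5, Epsilon 2, Delta 4, Alpha 3, Gamma 3 (sum 22, leaving 4 seats).
Remainders in descending order: Eta 0.9592, Beta 0.8943, Epsilon 0.8887, Theta 0.4629, Gamma 0.2790, Alpha 0.2582, Delta 0.2576.
Largest remainders: Eta, Beta, Epsilon, Theta receive the extra seats.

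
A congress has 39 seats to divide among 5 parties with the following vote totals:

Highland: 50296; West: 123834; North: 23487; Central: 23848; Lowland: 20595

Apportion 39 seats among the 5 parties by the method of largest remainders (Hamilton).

Standard divisor: 242060 ÷ 39 ≈ 6206.667.
Standard quotas: Highland 8.1035, West 19.9518, North 3.7842, Central 3.8423, Lowland 3.3182.
Lower quotas: Highland 8, West 19, North 3, Central 3, Lowland 3 (sum 36, leaving 3 seats).
Remainders in descending order: West 0.9518, Central 0.8423, North 0.7842, Lowland 0.3182, Highland 0.1035.
Largest remainders: West, Central, North receive the extra seats.

Highland 8, West 20, North 4, Central 4, Lowland 3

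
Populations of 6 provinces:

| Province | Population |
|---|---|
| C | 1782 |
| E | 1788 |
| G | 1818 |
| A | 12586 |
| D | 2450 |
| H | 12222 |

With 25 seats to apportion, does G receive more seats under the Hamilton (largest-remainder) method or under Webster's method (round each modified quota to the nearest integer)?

Hamilton: C 1, E 1, G 2, A 10, D 2, H 9.
Webster: C 1, E 1, G 1, A 10, D 2, H 10.
G gets 2 under Hamilton and 1 under Webster.

Hamilton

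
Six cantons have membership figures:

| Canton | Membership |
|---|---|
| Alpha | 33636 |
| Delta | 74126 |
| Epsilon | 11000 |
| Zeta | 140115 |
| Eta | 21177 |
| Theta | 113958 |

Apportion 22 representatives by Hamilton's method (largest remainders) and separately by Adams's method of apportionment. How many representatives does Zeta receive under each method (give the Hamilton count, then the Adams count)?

8 and 7

Hamilton: Alpha 2, Delta 4, Epsilon 1, Zeta 8, Eta 1, Theta 6.
Adams: Alpha 2, Delta 4, Epsilon 1, Zeta 7, Eta 2, Theta 6.
Zeta gets 8 under Hamilton and 7 under Adams.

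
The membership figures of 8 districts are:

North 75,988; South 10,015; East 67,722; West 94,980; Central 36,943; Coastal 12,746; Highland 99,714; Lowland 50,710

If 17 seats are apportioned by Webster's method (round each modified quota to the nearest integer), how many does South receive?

Standard divisor 448818/17 ≈ 26401.059; standard quotas: North 2.878, South 0.379, East 2.565, West 3.598, Central 1.399, Coastal 0.483, Highland 3.777, Lowland 1.921.
Rounding to the nearest integer gives North 3, South 0, East 3, West 4, Central 1, Coastal 0, Highland 4, Lowland 2 — total 17, matching the house size, so no adjustment is needed.
South receives 0.

0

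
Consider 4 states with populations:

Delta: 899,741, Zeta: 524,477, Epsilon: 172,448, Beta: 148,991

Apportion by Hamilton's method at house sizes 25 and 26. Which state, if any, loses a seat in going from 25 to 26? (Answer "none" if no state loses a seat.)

At 25 seats: Delta 13, Zeta 8, Epsilon 2, Beta 2.
At 26 seats: Delta 13, Zeta 8, Epsilon 3, Beta 2.
No state's allocation decreased.

none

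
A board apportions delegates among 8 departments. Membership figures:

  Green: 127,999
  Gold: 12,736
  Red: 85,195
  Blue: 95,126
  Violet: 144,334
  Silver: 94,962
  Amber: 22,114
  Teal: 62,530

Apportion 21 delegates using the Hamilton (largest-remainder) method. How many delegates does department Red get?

Standard divisor: 644996 ÷ 21 ≈ 30714.095.
Standard quotas: Green 4.1674, Gold 0.4147, Red 2.7738, Blue 3.0971, Violet 4.6993, Silver 3.0918, Amber 0.7200, Teal 2.0359.
Lower quotas: Green 4, Gold 0, Red 2, Blue 3, Violet 4, Silver 3, Amber 0, Teal 2 (sum 18, leaving 3 seats).
Remainders in descending order: Red 0.7738, Amber 0.7200, Violet 0.6993, Gold 0.4147, Green 0.1674, Blue 0.0971, Silver 0.0918, Teal 0.0359.
The surplus seats go to Red, Amber, Violet.
Red receives 3.

3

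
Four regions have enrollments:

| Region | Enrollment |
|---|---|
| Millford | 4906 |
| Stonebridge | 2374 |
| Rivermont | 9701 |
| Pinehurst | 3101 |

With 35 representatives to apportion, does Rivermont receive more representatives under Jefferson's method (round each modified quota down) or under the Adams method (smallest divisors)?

Jefferson

Jefferson: Millford 9, Stonebridge 4, Rivermont 17, Pinehurst 5.
Adams: Millford 9, Stonebridge 4, Rivermont 16, Pinehurst 6.
Rivermont gets 17 under Jefferson and 16 under Adams.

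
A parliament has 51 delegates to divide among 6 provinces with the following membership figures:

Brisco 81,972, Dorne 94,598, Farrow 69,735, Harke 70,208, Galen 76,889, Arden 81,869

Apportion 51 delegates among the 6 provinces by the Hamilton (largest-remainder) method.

Standard divisor: 475271 ÷ 51 ≈ 9319.039.
Standard quotas: Brisco 8.7962, Dorne 10.1510, Farrow 7.4831, Harke 7.5338, Galen 8.2507, Arden 8.7851.
Lower quotas: Brisco 8, Dorne 10, Farrow 7, Harke 7, Galen 8, Arden 8 (sum 48, leaving 3 seats).
Remainders in descending order: Brisco 0.7962, Arden 0.7851, Harke 0.5338, Farrow 0.4831, Galen 0.2507, Dorne 0.1510.
The surplus seats go to Brisco, Arden, Harke.

Brisco: 9, Dorne: 10, Farrow: 7, Harke: 8, Galen: 8, Arden: 9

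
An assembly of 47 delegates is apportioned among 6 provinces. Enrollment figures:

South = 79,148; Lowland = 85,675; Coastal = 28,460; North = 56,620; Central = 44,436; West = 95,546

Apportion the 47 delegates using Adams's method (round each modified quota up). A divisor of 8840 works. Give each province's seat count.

South: 9, Lowland: 10, Coastal: 4, North: 7, Central: 6, West: 11

With modified divisor 8840: modified quotas South 8.953, Lowland 9.692, Coastal 3.219, North 6.405, Central 5.027, West 10.808.
Rounding up: South 9, Lowland 10, Coastal 4, North 7, Central 6, West 11 (total 47).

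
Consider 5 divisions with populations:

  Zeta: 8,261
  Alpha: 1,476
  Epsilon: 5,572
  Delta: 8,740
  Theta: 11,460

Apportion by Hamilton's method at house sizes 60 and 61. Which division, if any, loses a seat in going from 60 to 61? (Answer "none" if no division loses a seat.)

Alpha

At 60 seats: Zeta 14, Alpha 3, Epsilon 9, Delta 15, Theta 19.
At 61 seats: Zeta 14, Alpha 2, Epsilon 10, Delta 15, Theta 20.
Alpha drops from 3 to 2.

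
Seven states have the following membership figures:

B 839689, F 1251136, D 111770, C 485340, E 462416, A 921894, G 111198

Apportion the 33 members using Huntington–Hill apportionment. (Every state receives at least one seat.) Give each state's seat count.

With divisor 130724: modified quotas B 6.423, F 9.571, D 0.855, C 3.713, E 3.537, A 7.052, G 0.851.
Geometric-mean thresholds: B √(6·7)=6.481, F √(9·10)=9.487, D (min 1), C √(3·4)=3.464, E √(3·4)=3.464, A √(7·8)=7.483, G (min 1).
Each quota rounded against its threshold gives B 6, F 10, D 1, C 4, E 4, A 7, G 1 (total 33).

B 6; F 10; D 1; C 4; E 4; A 7; G 1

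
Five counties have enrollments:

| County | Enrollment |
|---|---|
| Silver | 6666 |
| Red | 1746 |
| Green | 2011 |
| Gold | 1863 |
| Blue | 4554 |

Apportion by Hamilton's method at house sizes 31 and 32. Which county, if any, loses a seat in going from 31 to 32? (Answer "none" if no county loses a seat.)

Gold

At 31 seats: Silver 12, Red 3, Green 4, Gold 4, Blue 8.
At 32 seats: Silver 13, Red 3, Green 4, Gold 3, Blue 9.
Gold drops from 4 to 3.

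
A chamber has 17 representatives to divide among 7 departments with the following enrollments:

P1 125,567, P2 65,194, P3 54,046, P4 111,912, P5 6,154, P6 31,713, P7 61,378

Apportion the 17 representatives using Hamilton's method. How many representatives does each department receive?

The standard divisor is 455964/17 ≈ 26821.412.
Standard quotas: P1 4.6816, P2 2.4307, P3 2.0150, P4 4.1725, P5 0.2294, P6 1.1824, P7 2.2884.
Lower quotas: P1 4, P2 2, P3 2, P4 4, P5 0, P6 1, P7 2 (sum 15, leaving 2 seats).
Remainders in descending order: P1 0.6816, P2 0.4307, P7 0.2884, P5 0.2294, P6 0.1824, P4 0.1725, P3 0.0150.
The surplus seats go to P1, P2.

P1: 5; P2: 3; P3: 2; P4: 4; P5: 0; P6: 1; P7: 2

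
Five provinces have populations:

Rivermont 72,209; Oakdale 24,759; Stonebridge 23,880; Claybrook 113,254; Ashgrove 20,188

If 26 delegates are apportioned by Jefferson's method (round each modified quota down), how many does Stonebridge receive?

Standard divisor 254290/26 ≈ 9780.385; standard quotas: Rivermont 7.383, Oakdale 2.531, Stonebridge 2.442, Claybrook 11.580, Ashgrove 2.064.
Rounding down gives 7, 2, 2, 11, 2 = 24 seats, so the divisor must be adjusted.
With modified divisor 8900: modified quotas Rivermont 8.113, Oakdale 2.782, Stonebridge 2.683, Claybrook 12.725, Ashgrove 2.268.
Rounding down: Rivermont 8, Oakdale 2, Stonebridge 2, Claybrook 12, Ashgrove 2 (total 26).
Stonebridge receives 2.

2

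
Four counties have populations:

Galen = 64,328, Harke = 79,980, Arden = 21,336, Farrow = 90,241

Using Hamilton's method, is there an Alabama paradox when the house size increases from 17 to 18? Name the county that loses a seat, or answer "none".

At 17 seats: Galen 4, Harke 5, Arden 2, Farrow 6.
At 18 seats: Galen 5, Harke 6, Arden 1, Farrow 6.
Arden drops from 2 to 1.

Arden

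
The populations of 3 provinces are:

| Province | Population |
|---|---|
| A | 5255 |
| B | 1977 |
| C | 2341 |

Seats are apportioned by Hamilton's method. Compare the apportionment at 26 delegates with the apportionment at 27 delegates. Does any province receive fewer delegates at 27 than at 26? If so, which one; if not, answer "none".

At 26 seats: A 14, B 6, C 6.
At 27 seats: A 15, B 5, C 7.
B drops from 6 to 5.

B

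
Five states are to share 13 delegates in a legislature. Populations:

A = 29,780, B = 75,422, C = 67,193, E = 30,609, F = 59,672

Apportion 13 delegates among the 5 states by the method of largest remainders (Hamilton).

Standard divisor: 262676 ÷ 13 ≈ 20205.846.
Standard quotas: A 1.4738, B 3.7327, C 3.3254, E 1.5149, F 2.9532.
Lower quotas: A 1, B 3, C 3, E 1, F 2 (sum 10, leaving 3 seats).
Remainders in descending order: F 0.9532, B 0.7327, E 0.5149, A 0.4738, C 0.3254.
Largest remainders: F, B, E receive the extra seats.

A 1, B 4, C 3, E 2, F 3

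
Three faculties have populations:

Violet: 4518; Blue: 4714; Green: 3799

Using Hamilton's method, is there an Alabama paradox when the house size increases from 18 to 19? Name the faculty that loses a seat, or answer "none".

At 18 seats: Violet 6, Blue 7, Green 5.
At 19 seats: Violet 7, Blue 7, Green 5.
No faculty's allocation decreased.

none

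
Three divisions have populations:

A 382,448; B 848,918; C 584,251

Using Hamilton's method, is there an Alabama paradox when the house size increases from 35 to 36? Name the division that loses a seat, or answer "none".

A

At 35 seats: A 8, B 16, C 11.
At 36 seats: A 7, B 17, C 12.
A drops from 8 to 7.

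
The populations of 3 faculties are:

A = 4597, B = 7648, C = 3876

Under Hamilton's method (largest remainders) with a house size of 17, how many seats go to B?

8

The standard divisor is 16121/17 ≈ 948.294.
Standard quotas: A 4.8477, B 8.0650, C 4.0873.
Lower quotas: A 4, B 8, C 4 (sum 16, leaving 1 seat).
Remainders in descending order: A 0.8477, C 0.0873, B 0.0650.
Largest remainder: A receives the extra seat.
B receives 8.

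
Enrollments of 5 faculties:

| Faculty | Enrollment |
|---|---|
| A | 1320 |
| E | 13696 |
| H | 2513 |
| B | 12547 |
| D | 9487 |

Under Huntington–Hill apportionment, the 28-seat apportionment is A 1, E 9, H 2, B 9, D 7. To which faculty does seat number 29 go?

E

Priority for the next seat is population ÷ (√(s·(s+1))).
Priorities: A 933.381, E 1443.685, H 1025.928, B 1322.570, D 1267.754.
Highest priority: E.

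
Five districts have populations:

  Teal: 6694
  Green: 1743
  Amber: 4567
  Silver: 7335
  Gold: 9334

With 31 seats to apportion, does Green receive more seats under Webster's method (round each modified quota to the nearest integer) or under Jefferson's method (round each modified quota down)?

Webster: Teal 7, Green 2, Amber 5, Silver 7, Gold 10.
Jefferson: Teal 7, Green 1, Amber 5, Silver 8, Gold 10.
Green gets 2 under Webster and 1 under Jefferson.

Webster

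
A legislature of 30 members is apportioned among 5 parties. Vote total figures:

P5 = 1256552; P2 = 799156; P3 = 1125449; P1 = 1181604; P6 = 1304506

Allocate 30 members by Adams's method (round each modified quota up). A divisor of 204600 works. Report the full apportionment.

P5 7; P2 4; P3 6; P1 6; P6 7

With modified divisor 204600: modified quotas P5 6.142, P2 3.906, P3 5.501, P1 5.775, P6 6.376.
Rounding up: P5 7, P2 4, P3 6, P1 6, P6 7 (total 30).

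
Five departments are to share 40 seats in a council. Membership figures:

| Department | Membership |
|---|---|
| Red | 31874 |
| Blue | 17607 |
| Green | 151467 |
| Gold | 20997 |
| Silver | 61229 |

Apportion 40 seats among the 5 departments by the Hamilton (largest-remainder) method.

Total 283174; standard divisor 283174/40 ≈ 7079.35.
Standard quotas: Red 4.5024, Blue 2.4871, Green 21.3956, Gold 2.9660, Silver 8.6490.
Lower quotas: Red 4, Blue 2, Green 21, Gold 2, Silver 8 (sum 37, leaving 3 seats).
Remainders in descending order: Gold 0.9660, Silver 0.6490, Red 0.5024, Blue 0.4871, Green 0.3956.
Largest remainders: Gold, Silver, Red receive the extra seats.

Red 5; Blue 2; Green 21; Gold 3; Silver 9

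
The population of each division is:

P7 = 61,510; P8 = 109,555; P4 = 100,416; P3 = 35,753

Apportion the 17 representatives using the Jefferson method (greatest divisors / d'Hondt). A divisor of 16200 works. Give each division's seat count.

With modified divisor 16200: modified quotas P7 3.797, P8 6.763, P4 6.199, P3 2.207.
Rounding down: P7 3, P8 6, P4 6, P3 2 (total 17).

P7 3, P8 6, P4 6, P3 2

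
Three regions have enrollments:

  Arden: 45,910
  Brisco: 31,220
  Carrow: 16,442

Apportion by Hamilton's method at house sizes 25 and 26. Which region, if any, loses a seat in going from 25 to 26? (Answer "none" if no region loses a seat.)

Carrow

At 25 seats: Arden 12, Brisco 8, Carrow 5.
At 26 seats: Arden 13, Brisco 9, Carrow 4.
Carrow drops from 5 to 4.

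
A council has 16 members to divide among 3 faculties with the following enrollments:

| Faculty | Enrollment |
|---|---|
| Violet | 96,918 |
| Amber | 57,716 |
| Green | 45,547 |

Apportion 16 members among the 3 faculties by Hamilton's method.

Total 200181; standard divisor 200181/16 ≈ 12511.312.
Standard quotas: Violet 7.7464, Amber 4.6131, Green 3.6405.
Lower quotas: Violet 7, Amber 4, Green 3 (sum 14, leaving 2 seats).
Remainders in descending order: Violet 0.7464, Green 0.6405, Amber 0.6131.
The surplus seats go to Violet, Green.

Violet 8, Amber 4, Green 4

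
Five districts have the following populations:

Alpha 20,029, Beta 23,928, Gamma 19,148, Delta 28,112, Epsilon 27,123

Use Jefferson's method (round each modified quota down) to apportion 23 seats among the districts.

Alpha: 4, Beta: 5, Gamma: 4, Delta: 5, Epsilon: 5

Standard divisor 118340/23 ≈ 5145.217; standard quotas: Alpha 3.893, Beta 4.651, Gamma 3.722, Delta 5.464, Epsilon 5.271.
Rounding down gives 3, 4, 3, 5, 5 = 20 seats, so the divisor must be adjusted.
With modified divisor 4740: modified quotas Alpha 4.226, Beta 5.048, Gamma 4.040, Delta 5.931, Epsilon 5.722.
Rounding down: Alpha 4, Beta 5, Gamma 4, Delta 5, Epsilon 5 (total 23).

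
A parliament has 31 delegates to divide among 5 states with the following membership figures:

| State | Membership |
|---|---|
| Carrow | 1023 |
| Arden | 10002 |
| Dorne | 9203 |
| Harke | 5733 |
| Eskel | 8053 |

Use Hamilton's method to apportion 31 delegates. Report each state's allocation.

Carrow=1; Arden=9; Dorne=9; Harke=5; Eskel=7

Total 34014; standard divisor 34014/31 ≈ 1097.226.
Standard quotas: Carrow 0.9324, Arden 9.1157, Dorne 8.3875, Harke 5.2250, Eskel 7.3394.
Lower quotas: Carrow 0, Arden 9, Dorne 8, Harke 5, Eskel 7 (sum 29, leaving 2 seats).
Remainders in descending order: Carrow 0.9324, Dorne 0.3875, Eskel 0.3394, Harke 0.2250, Arden 0.1157.
The surplus seats go to Carrow, Dorne.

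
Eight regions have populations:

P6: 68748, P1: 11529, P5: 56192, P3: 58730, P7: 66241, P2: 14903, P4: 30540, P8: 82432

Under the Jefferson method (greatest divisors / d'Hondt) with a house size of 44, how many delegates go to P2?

1

Standard divisor 389315/44 ≈ 8848.068; standard quotas: P6 7.770, P1 1.303, P5 6.351, P3 6.638, P7 7.486, P2 1.684, P4 3.452, P8 9.316.
Rounding down gives 7, 1, 6, 6, 7, 1, 3, 9 = 40 seats, so the divisor must be adjusted.
With modified divisor 8100: modified quotas P6 8.487, P1 1.423, P5 6.937, P3 7.251, P7 8.178, P2 1.840, P4 3.770, P8 10.177.
Rounding down: P6 8, P1 1, P5 6, P3 7, P7 8, P2 1, P4 3, P8 10 (total 44).
P2 receives 1.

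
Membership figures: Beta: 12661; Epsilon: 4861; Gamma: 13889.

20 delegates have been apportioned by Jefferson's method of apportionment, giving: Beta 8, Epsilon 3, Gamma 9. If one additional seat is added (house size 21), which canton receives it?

Beta

Priority for the next seat is population ÷ (current seats + 1).
Priorities: Beta 1406.778, Epsilon 1215.250, Gamma 1388.900.
Highest priority: Beta.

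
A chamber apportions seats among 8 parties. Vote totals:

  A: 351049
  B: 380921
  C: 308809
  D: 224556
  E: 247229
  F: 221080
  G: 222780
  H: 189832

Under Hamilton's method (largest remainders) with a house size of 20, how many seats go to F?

2

Total 2146256; standard divisor 2146256/20 ≈ 107312.8.
Standard quotas: A 3.2713, B 3.5496, C 2.8777, D 2.0925, E 2.3038, F 2.0601, G 2.0760, H 1.7690.
Lower quotas: A 3, B 3, C 2, D 2, E 2, F 2, G 2, H 1 (sum 17, leaving 3 seats).
Remainders in descending order: C 0.8777, H 0.7690, B 0.5496, E 0.3038, A 0.2713, D 0.0925, G 0.0760, F 0.0601.
The surplus seats go to C, H, B.
F receives 2.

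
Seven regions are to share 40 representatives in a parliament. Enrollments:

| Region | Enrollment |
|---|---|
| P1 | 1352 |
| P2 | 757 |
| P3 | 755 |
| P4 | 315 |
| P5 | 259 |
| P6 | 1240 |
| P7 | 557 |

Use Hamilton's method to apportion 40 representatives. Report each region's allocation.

The standard divisor is 5235/40 ≈ 130.875.
Standard quotas: P1 10.330, P2 5.784, P3 5.769, P4 2.407, P5 1.979, P6 9.475, P7 4.256.
Lower quotas: P1 10, P2 5, P3 5, P4 2, P5 1, P6 9, P7 4 (sum 36, leaving 4 seats).
Remainders in descending order: P5 0.979, P2 0.784, P3 0.769, P6 0.475, P4 0.407, P1 0.330, P7 0.256.
Largest remainders: P5, P2, P3, P6 receive the extra seats.

P1 10, P2 6, P3 6, P4 2, P5 2, P6 10, P7 4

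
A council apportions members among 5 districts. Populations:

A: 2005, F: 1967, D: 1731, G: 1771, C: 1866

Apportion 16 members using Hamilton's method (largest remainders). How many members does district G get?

3

Total 9340; standard divisor 9340/16 ≈ 583.75.
Standard quotas: A 3.435, F 3.370, D 2.965, G 3.034, C 3.197.
Lower quotas: A 3, F 3, D 2, G 3, C 3 (sum 14, leaving 2 seats).
Remainders in descending order: D 0.965, A 0.435, F 0.370, C 0.197, G 0.034.
The surplus seats go to D, A.
G receives 3.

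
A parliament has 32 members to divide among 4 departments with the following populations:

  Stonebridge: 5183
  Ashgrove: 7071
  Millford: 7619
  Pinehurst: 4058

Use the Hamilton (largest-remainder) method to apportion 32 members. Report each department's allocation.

Stonebridge=7, Ashgrove=10, Millford=10, Pinehurst=5

Standard divisor: 23931 ÷ 32 ≈ 747.844.
Standard quotas: Stonebridge 6.9306, Ashgrove 9.4552, Millford 10.1880, Pinehurst 5.4263.
Lower quotas: Stonebridge 6, Ashgrove 9, Millford 10, Pinehurst 5 (sum 30, leaving 2 seats).
Remainders in descending order: Stonebridge 0.9306, Ashgrove 0.4552, Pinehurst 0.4263, Millford 0.1880.
Largest remainders: Stonebridge, Ashgrove receive the extra seats.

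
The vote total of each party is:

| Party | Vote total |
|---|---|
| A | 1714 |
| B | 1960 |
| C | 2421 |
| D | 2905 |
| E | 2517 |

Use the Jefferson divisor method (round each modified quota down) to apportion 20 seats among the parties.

Standard divisor 11517/20 ≈ 575.85; standard quotas: A 2.976, B 3.404, C 4.204, D 5.045, E 4.371.
Rounding down gives 2, 3, 4, 5, 4 = 18 seats, so the divisor must be adjusted.
With modified divisor 500: modified quotas A 3.428, B 3.920, C 4.842, D 5.810, E 5.034.
Rounding down: A 3, B 3, C 4, D 5, E 5 (total 20).

A: 3, B: 3, C: 4, D: 5, E: 5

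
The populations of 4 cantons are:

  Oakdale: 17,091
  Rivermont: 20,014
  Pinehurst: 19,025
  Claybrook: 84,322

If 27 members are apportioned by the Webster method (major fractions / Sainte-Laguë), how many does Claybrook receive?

16

Standard divisor 140452/27 ≈ 5201.926; standard quotas: Oakdale 3.286, Rivermont 3.847, Pinehurst 3.657, Claybrook 16.210.
Rounding to the nearest integer gives Oakdale 3, Rivermont 4, Pinehurst 4, Claybrook 16 — total 27, matching the house size, so no adjustment is needed.
Claybrook receives 16.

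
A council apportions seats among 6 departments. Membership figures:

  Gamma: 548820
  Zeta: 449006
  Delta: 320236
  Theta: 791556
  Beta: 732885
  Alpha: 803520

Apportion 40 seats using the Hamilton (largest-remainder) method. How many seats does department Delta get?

3

The standard divisor is 3646023/40 ≈ 91150.575.
Standard quotas: Gamma 6.0210, Zeta 4.9260, Delta 3.5133, Theta 8.6840, Beta 8.0404, Alpha 8.8153.
Lower quotas: Gamma 6, Zeta 4, Delta 3, Theta 8, Beta 8, Alpha 8 (sum 37, leaving 3 seats).
Remainders in descending order: Zeta 0.9260, Alpha 0.8153, Theta 0.6840, Delta 0.5133, Beta 0.0404, Gamma 0.0210.
Largest remainders: Zeta, Alpha, Theta receive the extra seats.
Delta receives 3.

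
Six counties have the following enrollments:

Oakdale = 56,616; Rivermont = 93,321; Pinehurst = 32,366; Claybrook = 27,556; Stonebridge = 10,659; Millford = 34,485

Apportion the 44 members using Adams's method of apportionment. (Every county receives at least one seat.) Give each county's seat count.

Standard divisor 255003/44 ≈ 5795.523; standard quotas: Oakdale 9.769, Rivermont 16.102, Pinehurst 5.585, Claybrook 4.755, Stonebridge 1.839, Millford 5.950.
Rounding up gives 10, 17, 6, 5, 2, 6 = 46 seats, so the divisor must be adjusted.
With modified divisor 6260: modified quotas Oakdale 9.044, Rivermont 14.908, Pinehurst 5.170, Claybrook 4.402, Stonebridge 1.703, Millford 5.509.
Rounding up: Oakdale 10, Rivermont 15, Pinehurst 6, Claybrook 5, Stonebridge 2, Millford 6 (total 44).

Oakdale 10, Rivermont 15, Pinehurst 6, Claybrook 5, Stonebridge 2, Millford 6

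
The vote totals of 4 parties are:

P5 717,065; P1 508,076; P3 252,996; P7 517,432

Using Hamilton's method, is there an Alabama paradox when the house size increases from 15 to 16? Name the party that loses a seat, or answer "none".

At 15 seats: P5 5, P1 4, P3 2, P7 4.
At 16 seats: P5 6, P1 4, P3 2, P7 4.
No party's allocation decreased.

none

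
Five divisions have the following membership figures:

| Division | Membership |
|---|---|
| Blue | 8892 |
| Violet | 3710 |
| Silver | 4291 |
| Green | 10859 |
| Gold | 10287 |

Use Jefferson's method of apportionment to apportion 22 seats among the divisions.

Standard divisor 38039/22 ≈ 1729.045; standard quotas: Blue 5.143, Violet 2.146, Silver 2.482, Green 6.280, Gold 5.950.
Rounding down gives 5, 2, 2, 6, 5 = 20 seats, so the divisor must be adjusted.
With modified divisor 1500: modified quotas Blue 5.928, Violet 2.473, Silver 2.861, Green 7.239, Gold 6.858.
Rounding down: Blue 5, Violet 2, Silver 2, Green 7, Gold 6 (total 22).

Blue=5; Violet=2; Silver=2; Green=7; Gold=6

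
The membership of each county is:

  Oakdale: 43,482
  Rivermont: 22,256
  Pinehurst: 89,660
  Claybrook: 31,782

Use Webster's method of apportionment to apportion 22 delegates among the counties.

Standard divisor 187180/22 ≈ 8508.182; standard quotas: Oakdale 5.111, Rivermont 2.616, Pinehurst 10.538, Claybrook 3.735.
Rounding to the nearest integer gives 5, 3, 11, 4 = 23 seats, so the divisor must be adjusted.
With modified divisor 8700: modified quotas Oakdale 4.998, Rivermont 2.558, Pinehurst 10.306, Claybrook 3.653.
Rounding to the nearest integer: Oakdale 5, Rivermont 3, Pinehurst 10, Claybrook 4 (total 22).

Oakdale 5, Rivermont 3, Pinehurst 10, Claybrook 4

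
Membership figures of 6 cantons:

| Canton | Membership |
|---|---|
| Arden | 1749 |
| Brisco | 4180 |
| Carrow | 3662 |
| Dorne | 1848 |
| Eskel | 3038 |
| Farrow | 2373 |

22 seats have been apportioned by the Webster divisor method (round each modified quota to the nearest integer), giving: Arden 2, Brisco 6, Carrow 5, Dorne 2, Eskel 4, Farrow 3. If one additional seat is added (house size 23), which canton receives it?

Priority for the next seat is population ÷ (current seats + 0.5).
Priorities: Arden 699.600, Brisco 643.077, Carrow 665.818, Dorne 739.200, Eskel 675.111, Farrow 678.000.
Highest priority: Dorne.

Dorne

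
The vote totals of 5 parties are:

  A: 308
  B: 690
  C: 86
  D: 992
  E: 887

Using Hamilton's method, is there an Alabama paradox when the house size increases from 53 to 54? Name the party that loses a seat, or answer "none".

At 53 seats: A 5, B 12, C 2, D 18, E 16.
At 54 seats: A 6, B 13, C 1, D 18, E 16.
C drops from 2 to 1.

C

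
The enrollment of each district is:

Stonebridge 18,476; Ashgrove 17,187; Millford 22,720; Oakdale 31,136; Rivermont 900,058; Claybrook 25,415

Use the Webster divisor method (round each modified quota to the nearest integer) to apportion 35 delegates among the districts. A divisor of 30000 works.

Stonebridge=1, Ashgrove=1, Millford=1, Oakdale=1, Rivermont=30, Claybrook=1

With modified divisor 30000: modified quotas Stonebridge 0.616, Ashgrove 0.573, Millford 0.757, Oakdale 1.038, Rivermont 30.002, Claybrook 0.847.
Rounding to the nearest integer: Stonebridge 1, Ashgrove 1, Millford 1, Oakdale 1, Rivermont 30, Claybrook 1 (total 35).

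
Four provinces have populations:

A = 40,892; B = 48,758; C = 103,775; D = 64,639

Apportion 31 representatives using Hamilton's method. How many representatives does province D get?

8

Standard divisor: 258064 ÷ 31 ≈ 8324.645.
Standard quotas: A 4.9122, B 5.8571, C 12.4660, D 7.7648.
Lower quotas: A 4, B 5, C 12, D 7 (sum 28, leaving 3 seats).
Remainders in descending order: A 0.9122, B 0.8571, D 0.7648, C 0.4660.
Largest remainders: A, B, D receive the extra seats.
D receives 8.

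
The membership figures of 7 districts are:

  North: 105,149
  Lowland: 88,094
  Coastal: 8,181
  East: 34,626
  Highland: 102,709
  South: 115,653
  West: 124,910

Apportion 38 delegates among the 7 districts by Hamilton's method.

The standard divisor is 579322/38 ≈ 15245.316.
Standard quotas: North 6.8971, Lowland 5.7784, Coastal 0.5366, East 2.2713, Highland 6.7371, South 7.5861, West 8.1933.
Lower quotas: North 6, Lowland 5, Coastal 0, East 2, Highland 6, South 7, West 8 (sum 34, leaving 4 seats).
Remainders in descending order: North 0.8971, Lowland 0.7784, Highland 0.7371, South 0.5861, Coastal 0.5366, East 0.2713, West 0.1933.
The surplus seats go to North, Lowland, Highland, South.

North=7; Lowland=6; Coastal=0; East=2; Highland=7; South=8; West=8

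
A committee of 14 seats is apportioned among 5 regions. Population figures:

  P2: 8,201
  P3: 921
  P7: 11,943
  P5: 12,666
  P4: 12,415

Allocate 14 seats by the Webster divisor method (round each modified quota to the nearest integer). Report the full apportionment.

P2 2, P3 0, P7 4, P5 4, P4 4

Standard divisor 46146/14 ≈ 3296.143; standard quotas: P2 2.488, P3 0.279, P7 3.623, P5 3.843, P4 3.767.
Rounding to the nearest integer gives P2 2, P3 0, P7 4, P5 4, P4 4 — total 14, matching the house size, so no adjustment is needed.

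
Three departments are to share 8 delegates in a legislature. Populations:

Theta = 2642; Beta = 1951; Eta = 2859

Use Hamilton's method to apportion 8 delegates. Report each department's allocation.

Total 7452; standard divisor 7452/8 ≈ 931.5.
Standard quotas: Theta 2.836, Beta 2.094, Eta 3.069.
Lower quotas: Theta 2, Beta 2, Eta 3 (sum 7, leaving 1 seat).
Remainders in descending order: Theta 0.836, Beta 0.094, Eta 0.069.
Largest remainder: Theta receives the extra seat.

Theta 3, Beta 2, Eta 3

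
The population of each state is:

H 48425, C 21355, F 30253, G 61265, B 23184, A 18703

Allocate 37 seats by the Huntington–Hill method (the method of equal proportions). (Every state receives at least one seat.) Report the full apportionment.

H: 9, C: 4, F: 6, G: 11, B: 4, A: 3

With divisor 5461: modified quotas H 8.867, C 3.910, F 5.540, G 11.219, B 4.245, A 3.425.
Geometric-mean thresholds: H √(8·9)=8.485, C √(3·4)=3.464, F √(5·6)=5.477, G √(11·12)=11.489, B √(4·5)=4.472, A √(3·4)=3.464.
Each quota rounded against its threshold gives H 9, C 4, F 6, G 11, B 4, A 3 (total 37).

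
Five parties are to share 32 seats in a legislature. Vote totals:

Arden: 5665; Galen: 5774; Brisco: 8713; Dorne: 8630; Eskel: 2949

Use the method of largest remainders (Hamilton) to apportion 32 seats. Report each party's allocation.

The standard divisor is 31731/32 ≈ 991.594.
Standard quotas: Arden 5.7130, Galen 5.8229, Brisco 8.7869, Dorne 8.7032, Eskel 2.9740.
Lower quotas: Arden 5, Galen 5, Brisco 8, Dorne 8, Eskel 2 (sum 28, leaving 4 seats).
Remainders in descending order: Eskel 0.9740, Galen 0.8229, Brisco 0.7869, Arden 0.7130, Dorne 0.7032.
Largest remainders: Eskel, Galen, Brisco, Arden receive the extra seats.

Arden 6, Galen 6, Brisco 9, Dorne 8, Eskel 3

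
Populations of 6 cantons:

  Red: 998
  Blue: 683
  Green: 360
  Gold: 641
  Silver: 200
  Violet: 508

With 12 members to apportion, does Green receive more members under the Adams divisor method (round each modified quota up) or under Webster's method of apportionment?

Adams

Adams: Red 3, Blue 2, Green 2, Gold 2, Silver 1, Violet 2.
Webster: Red 4, Blue 2, Green 1, Gold 2, Silver 1, Violet 2.
Green gets 2 under Adams and 1 under Webster.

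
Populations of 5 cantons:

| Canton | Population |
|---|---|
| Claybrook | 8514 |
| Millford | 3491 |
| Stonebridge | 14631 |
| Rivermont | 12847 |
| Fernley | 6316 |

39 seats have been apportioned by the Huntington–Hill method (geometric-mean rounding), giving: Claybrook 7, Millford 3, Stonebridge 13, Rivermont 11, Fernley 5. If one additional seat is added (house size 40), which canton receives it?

Priority for the next seat is population ÷ (√(s·(s+1))).
Priorities: Claybrook 1137.731, Millford 1007.765, Stonebridge 1084.522, Rivermont 1118.188, Fernley 1153.139.
Highest priority: Fernley.

Fernley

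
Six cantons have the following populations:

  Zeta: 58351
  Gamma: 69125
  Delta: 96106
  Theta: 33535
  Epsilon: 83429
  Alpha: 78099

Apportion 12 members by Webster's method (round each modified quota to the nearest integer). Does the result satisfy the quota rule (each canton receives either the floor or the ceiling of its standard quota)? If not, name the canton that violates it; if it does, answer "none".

none

Standard quotas: Zeta 1.673, Gamma 1.981, Delta 2.755, Theta 0.961, Epsilon 2.391, Alpha 2.239.
Webster allocation: Zeta 2, Gamma 2, Delta 3, Theta 1, Epsilon 2, Alpha 2.
Every allocation lies between the lower and upper quota.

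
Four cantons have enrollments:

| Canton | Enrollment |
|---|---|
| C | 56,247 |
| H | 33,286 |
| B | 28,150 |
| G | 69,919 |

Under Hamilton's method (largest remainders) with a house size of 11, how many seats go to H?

The standard divisor is 187602/11 ≈ 17054.727.
Standard quotas: C 3.2980, H 1.9517, B 1.6506, G 4.0997.
Lower quotas: C 3, H 1, B 1, G 4 (sum 9, leaving 2 seats).
Remainders in descending order: H 0.9517, B 0.6506, C 0.2980, G 0.0997.
The surplus seats go to H, B.
H receives 2.

2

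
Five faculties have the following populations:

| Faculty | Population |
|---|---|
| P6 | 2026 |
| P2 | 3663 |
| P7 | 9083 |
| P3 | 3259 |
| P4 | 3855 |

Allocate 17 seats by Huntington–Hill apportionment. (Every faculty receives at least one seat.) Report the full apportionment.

P6 2, P2 3, P7 7, P3 2, P4 3

With divisor 1366: modified quotas P6 1.483, P2 2.682, P7 6.649, P3 2.386, P4 2.822.
Geometric-mean thresholds: P6 √(1·2)=1.414, P2 √(2·3)=2.449, P7 √(6·7)=6.481, P3 √(2·3)=2.449, P4 √(2·3)=2.449.
Each quota rounded against its threshold gives P6 2, P2 3, P7 7, P3 2, P4 3 (total 17).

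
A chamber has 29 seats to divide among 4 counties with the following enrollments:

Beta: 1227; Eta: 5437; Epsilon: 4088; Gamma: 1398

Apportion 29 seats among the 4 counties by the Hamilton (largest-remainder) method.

Standard divisor: 12150 ÷ 29 ≈ 418.966.
Standard quotas: Beta 2.9286, Eta 12.9772, Epsilon 9.7574, Gamma 3.3368.
Lower quotas: Beta 2, Eta 12, Epsilon 9, Gamma 3 (sum 26, leaving 3 seats).
Remainders in descending order: Eta 0.9772, Beta 0.9286, Epsilon 0.7574, Gamma 0.3368.
Largest remainders: Eta, Beta, Epsilon receive the extra seats.

Beta=3, Eta=13, Epsilon=10, Gamma=3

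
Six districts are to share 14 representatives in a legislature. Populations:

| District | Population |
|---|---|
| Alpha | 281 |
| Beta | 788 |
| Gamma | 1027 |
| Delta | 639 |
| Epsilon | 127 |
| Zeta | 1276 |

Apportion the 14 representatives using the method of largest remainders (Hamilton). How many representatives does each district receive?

Alpha 1, Beta 3, Gamma 4, Delta 2, Epsilon 0, Zeta 4

Standard divisor: 4138 ÷ 14 ≈ 295.571.
Standard quotas: Alpha 0.951, Beta 2.666, Gamma 3.475, Delta 2.162, Epsilon 0.430, Zeta 4.317.
Lower quotas: Alpha 0, Beta 2, Gamma 3, Delta 2, Epsilon 0, Zeta 4 (sum 11, leaving 3 seats).
Remainders in descending order: Alpha 0.951, Beta 0.666, Gamma 0.475, Epsilon 0.430, Zeta 0.317, Delta 0.162.
Largest remainders: Alpha, Beta, Gamma receive the extra seats.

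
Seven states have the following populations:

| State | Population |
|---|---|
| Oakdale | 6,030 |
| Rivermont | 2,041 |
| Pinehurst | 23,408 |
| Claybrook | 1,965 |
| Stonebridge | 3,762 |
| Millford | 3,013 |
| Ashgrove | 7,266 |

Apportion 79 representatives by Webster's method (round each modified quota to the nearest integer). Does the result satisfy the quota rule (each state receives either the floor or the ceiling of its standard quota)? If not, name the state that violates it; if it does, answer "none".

Pinehurst

Standard quotas: Oakdale 10.032, Rivermont 3.396, Pinehurst 38.943, Claybrook 3.269, Stonebridge 6.259, Millford 5.013, Ashgrove 12.088.
Webster allocation: Oakdale 10, Rivermont 3, Pinehurst 40, Claybrook 3, Stonebridge 6, Millford 5, Ashgrove 12.
Pinehurst has quota 38.943 (lower 38, upper 39) but receives 40 — outside the quota interval.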